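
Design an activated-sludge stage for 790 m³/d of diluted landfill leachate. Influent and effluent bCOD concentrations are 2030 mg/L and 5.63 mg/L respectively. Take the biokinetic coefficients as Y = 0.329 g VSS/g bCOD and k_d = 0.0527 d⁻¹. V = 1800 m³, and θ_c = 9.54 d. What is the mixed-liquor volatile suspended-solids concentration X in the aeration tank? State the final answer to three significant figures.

X ≈ 1860 mg/L

Solving the biomass balance for X: X = Y Q (S₀−S) θ_c / [V (1+k_d θ_c)] = 0.329 × 790 × (2030 − 5.63) × 9.54 / [1800 × (1 + 0.0527 × 9.54)] = 1856 mg/L.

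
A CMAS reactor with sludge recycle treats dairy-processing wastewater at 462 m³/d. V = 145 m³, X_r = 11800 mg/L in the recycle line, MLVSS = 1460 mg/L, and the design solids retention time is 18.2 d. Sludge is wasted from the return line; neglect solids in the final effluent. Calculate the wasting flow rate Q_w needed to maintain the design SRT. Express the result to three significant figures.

Q_w ≈ 0.986 m³/d

θ_c = V·X/(Q_w·X_r) when wasting from the recycle, so Q_w = V·X/(θ_c·X_r) = 145.0 × 1460 / (18.2 × 11800) = 0.9858 m³/d.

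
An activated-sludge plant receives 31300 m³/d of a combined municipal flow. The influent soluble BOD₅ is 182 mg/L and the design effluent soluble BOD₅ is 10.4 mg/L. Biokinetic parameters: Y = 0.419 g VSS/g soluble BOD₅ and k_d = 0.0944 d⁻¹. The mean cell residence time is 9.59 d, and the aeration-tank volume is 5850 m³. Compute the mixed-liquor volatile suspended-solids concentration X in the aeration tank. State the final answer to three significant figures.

X ≈ 1940 mg/L

Solving the biomass balance for X: X = Y Q (S₀−S) θ_c / [V (1+k_d θ_c)] = 0.419 × 31300 × (182 − 10.4) × 9.59 / [5850 × (1 + 0.0944 × 9.59)] = 1936 mg/L.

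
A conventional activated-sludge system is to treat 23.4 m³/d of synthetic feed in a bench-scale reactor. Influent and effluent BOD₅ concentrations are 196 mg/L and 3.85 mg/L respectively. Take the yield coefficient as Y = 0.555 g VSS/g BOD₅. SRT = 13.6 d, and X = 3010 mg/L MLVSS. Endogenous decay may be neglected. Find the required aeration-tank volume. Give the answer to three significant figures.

V ≈ 11.3 m³

Biomass mass balance (decay neglected): V·X = Y·Q·(S₀ − S)·θ_c, so V = 0.555 × 23.4 × (196 − 3.85) × 13.6 / 3010 = 11.28 m³.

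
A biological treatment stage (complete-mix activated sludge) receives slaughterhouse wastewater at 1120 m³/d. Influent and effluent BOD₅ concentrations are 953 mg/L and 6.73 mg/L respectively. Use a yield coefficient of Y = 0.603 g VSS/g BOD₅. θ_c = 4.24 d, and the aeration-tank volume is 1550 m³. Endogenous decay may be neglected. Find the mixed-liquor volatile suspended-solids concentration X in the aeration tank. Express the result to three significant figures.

X ≈ 1750 mg/L

Without decay, X = Y Q (S₀−S) θ_c / V = 0.603 × 1120 × (953 − 6.73) × 4.24 / 1550 = 1748 mg/L.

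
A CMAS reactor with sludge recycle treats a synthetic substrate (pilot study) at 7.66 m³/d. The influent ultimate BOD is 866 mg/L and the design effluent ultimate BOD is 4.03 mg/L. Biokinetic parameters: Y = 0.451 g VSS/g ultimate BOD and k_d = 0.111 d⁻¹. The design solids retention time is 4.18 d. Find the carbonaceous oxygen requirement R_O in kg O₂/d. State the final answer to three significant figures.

R_O ≈ 3.71 kg O₂/d

Y_obs = Y / (1 + k_d θ_c) = 0.451 / (1 + 0.111 × 4.18) = 0.451 / 1.464 = 0.3081.
Substrate removed = Q·(S₀ − S) = 7.66 m³/d × (866 − 4.03) g/m³ = 6.6×10^3 g/d = 6.603 kg/d.
Biomass synthesised: P_X = Y_obs × 6.603 = 2.034 kg VSS/d.
R_O = Q·(S₀ − S) − 1.42·P_X = 6.603 − 1.42 × 2.034 = 3.714 kg O₂/d.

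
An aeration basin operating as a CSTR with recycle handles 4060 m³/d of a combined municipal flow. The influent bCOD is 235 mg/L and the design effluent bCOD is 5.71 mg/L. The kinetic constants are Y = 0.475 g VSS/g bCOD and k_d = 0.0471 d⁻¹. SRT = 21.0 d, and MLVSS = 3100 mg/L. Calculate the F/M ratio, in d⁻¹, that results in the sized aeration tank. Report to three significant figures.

Rearranging the biomass balance for a CMAS with decay, V = Y·Q·ΔS·θ_c / [X·(1+k_d θ_c)] = 0.475 × 4060 × (235 − 5.71) × 21.0 / [3100 × (1 + 0.0471 × 21.0)] = 9.29×10^6 / 6166 = 1506 m³.
F/M = applied load / biomass = Q·S₀/(V·X) = 4060 × 235 / (1506 × 3100) = 0.2044 d⁻¹.

F/M ≈ 0.204 d⁻¹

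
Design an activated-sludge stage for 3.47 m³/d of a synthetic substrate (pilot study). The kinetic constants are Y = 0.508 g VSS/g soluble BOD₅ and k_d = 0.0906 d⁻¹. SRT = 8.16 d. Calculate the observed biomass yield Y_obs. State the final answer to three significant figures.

Y_obs ≈ 0.292 g VSS/g soluble BOD₅

Observed yield with endogenous decay: Y_obs = Y / (1 + k_d·θ_c) = 0.508 / (1 + 0.0906 × 8.16) = 0.508 / 1.739 = 0.2921 g VSS/g soluble BOD₅.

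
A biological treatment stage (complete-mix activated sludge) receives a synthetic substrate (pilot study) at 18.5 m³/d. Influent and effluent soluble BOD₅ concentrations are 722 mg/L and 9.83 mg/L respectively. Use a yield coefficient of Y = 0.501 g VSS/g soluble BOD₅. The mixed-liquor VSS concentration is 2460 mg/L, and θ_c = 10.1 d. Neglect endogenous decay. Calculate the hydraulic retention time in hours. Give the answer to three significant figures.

V·X = Y·Q·ΔS·θ_c gives V = 0.501 × 18.5 × (722 − 9.83) × 10.1 / 2460 = 27.10 m³.
HRT = V/Q = 27.10 m³ / 18.5 m³·d⁻¹ = 1.465 d × 24 = 35.16 h.

τ ≈ 35.2 h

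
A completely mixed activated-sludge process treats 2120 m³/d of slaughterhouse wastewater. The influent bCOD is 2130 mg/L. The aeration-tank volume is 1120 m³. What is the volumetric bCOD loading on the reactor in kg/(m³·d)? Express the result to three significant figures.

Applied bCOD load per unit volume = Q·S₀/V = (2120 × 2130/1000)/1120 = 4.032 kg bCOD·m⁻³·d⁻¹.

L_v ≈ 4.03 kg bCOD/(m³·d)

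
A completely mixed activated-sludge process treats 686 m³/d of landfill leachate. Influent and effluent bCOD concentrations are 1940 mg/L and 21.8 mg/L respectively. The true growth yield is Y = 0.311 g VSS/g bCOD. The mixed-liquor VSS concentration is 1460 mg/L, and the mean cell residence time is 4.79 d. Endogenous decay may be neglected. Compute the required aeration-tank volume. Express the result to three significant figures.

V·X = Y·Q·ΔS·θ_c gives V = 0.311 × 686 × (1940 − 21.8) × 4.79 / 1460 = 1343 m³.

V ≈ 1340 m³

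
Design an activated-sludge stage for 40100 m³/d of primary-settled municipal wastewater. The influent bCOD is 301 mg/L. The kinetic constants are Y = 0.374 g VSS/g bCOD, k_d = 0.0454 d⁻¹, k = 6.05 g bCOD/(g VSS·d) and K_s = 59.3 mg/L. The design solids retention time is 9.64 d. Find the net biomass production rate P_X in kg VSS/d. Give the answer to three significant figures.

Effluent substrate depends only on kinetics and SRT: S = K_s(1 + k_d θ_c) / [θ_c(Yk − k_d) − 1] = 59.3 × (1 + 0.0454 × 9.64) / [9.64 × (0.374 × 6.05 − 0.0454) − 1] = 85.25 / 20.37 = 4.184 mg/L.
Observed yield with endogenous decay: Y_obs = Y / (1 + k_d·θ_c) = 0.374 / (1 + 0.0454 × 9.64) = 0.374 / 1.438 = 0.2601 g VSS/g bCOD.
Substrate removed = Q·(S₀ − S) = 40100 m³/d × (301 − 4.18) g/m³ = 1.19×10^7 g/d = 11902 kg/d.
Net biomass production P_X = Y_obs × Q·(S₀ − S) = 0.2601 × 11902 = 3096 kg VSS/d.

P_X ≈ 3100 kg VSS/d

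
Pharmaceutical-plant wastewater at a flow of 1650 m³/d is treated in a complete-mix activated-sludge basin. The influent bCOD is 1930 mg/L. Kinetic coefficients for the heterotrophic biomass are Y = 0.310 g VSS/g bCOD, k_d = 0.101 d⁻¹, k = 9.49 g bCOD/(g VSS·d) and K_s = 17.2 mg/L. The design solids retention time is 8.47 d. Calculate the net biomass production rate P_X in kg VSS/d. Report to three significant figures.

Effluent substrate depends only on kinetics and SRT: S = K_s(1 + k_d θ_c) / [θ_c(Yk − k_d) − 1] = 17.2 × (1 + 0.101 × 8.47) / [8.47 × (0.310 × 9.49 − 0.101) − 1] = 31.91 / 23.06 = 1.384 mg/L.
Correct the yield for decay: Y_obs = Y/(1 + k_d θ_c) = 0.310 / (1 + 0.101 × 8.47) = 0.310 / 1.855 = 0.1671.
Substrate removed = Q·(S₀ − S) = 1650 m³/d × (1930 − 1.38) g/m³ = 3.18×10^6 g/d = 3182 kg/d.
Biomass produced: P_X = Y_obs·Q·ΔS = 0.1671 × 3182 ≈ 531.7 kg VSS/d.

P_X ≈ 532 kg VSS/d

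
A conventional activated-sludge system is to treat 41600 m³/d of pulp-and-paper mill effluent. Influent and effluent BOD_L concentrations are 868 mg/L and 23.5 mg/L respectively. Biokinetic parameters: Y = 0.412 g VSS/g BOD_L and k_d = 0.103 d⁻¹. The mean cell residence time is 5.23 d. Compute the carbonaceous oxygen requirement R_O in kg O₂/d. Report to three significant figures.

Correct the yield for decay: Y_obs = Y/(1 + k_d θ_c) = 0.412 / (1 + 0.103 × 5.23) = 0.412 / 1.539 = 0.2678.
Substrate removed = Q·(S₀ − S) = 41600 m³/d × (868 − 23.5) g/m³ = 3.51×10^7 g/d = 35131 kg/d.
P_X = Y_obs·Q·(S₀ − S) = 0.2678 × 35131 = 9407 kg VSS/d.
R_O = Q·(S₀ − S) − 1.42·P_X = 35131 − 1.42 × 9407 = 21774 kg O₂/d.

R_O ≈ 21800 kg O₂/d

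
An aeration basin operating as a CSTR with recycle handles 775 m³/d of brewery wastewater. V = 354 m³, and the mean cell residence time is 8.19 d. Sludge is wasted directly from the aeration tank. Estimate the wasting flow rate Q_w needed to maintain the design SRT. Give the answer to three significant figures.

With mixed-liquor wasting, θ_c = V/Q_w, so Q_w = V/θ_c = 354.0/8.19 = 43.22 m³/d.

Q_w ≈ 43.2 m³/d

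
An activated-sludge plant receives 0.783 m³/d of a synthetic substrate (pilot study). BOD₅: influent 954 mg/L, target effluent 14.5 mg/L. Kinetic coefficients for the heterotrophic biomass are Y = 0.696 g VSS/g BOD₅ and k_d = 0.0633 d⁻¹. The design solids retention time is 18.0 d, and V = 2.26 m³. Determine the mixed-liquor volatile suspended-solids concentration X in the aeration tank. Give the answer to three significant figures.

Solving the biomass balance for X: X = Y Q (S₀−S) θ_c / [V (1+k_d θ_c)] = 0.696 × 0.783 × (954 − 14.5) × 18.0 / [2.26 × (1 + 0.0633 × 18.0)] = 1906 mg/L.

X ≈ 1910 mg/L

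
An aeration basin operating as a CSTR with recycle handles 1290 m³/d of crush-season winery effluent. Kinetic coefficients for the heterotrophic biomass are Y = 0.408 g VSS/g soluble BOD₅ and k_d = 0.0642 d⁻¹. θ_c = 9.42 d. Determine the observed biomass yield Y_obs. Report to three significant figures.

The observed yield is Y_obs = Y/(1 + k_d·θ_c) = 0.408 / (1 + 0.0642 × 9.42) = 0.408 / 1.605 = 0.2542 g VSS per g soluble BOD₅ removed.

Y_obs ≈ 0.254 g VSS/g soluble BOD₅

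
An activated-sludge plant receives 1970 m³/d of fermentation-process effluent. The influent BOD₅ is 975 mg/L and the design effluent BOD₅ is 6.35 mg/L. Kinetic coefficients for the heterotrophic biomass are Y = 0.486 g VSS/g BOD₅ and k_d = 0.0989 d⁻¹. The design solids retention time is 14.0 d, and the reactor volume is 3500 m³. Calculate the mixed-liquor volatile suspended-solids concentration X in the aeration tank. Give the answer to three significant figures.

X ≈ 1560 mg/L

From V·X·(1 + k_d·θ_c) = Y·Q·(S₀ − S)·θ_c: X = 0.486 × 1970 × (975 − 6.35) × 14.0 / [3500 × (1 + 0.0989 × 14.0)] = 1556 mg/L.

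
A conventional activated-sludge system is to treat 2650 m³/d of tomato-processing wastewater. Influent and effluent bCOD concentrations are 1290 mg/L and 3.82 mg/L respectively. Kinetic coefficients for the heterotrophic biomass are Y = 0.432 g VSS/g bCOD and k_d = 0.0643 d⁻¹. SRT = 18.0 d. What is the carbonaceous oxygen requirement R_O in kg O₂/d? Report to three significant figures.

Y_obs = Y / (1 + k_d θ_c) = 0.432 / (1 + 0.0643 × 18.0) = 0.432 / 2.157 = 0.2002.
Substrate removed = Q·(S₀ − S) = 2650 m³/d × (1290 − 3.82) g/m³ = 3.41×10^6 g/d = 3408 kg/d.
Net sludge production P_X = 0.2002 × 3408 = 682.5 kg VSS/d.
Carbonaceous O₂ demand = substrate oxidised − cell-mass equivalent = 3408 − 1.42 × 682.5 = 2439 kg O₂/d.

R_O ≈ 2440 kg O₂/d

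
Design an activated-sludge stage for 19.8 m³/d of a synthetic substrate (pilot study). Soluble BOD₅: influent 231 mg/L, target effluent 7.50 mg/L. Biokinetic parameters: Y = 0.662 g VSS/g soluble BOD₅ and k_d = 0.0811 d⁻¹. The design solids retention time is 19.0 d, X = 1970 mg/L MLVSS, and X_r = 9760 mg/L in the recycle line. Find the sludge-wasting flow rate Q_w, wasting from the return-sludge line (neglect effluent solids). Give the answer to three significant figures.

From the SRT design equation V = Y Q (S₀−S) θ_c / [X (1 + k_d θ_c)] = 0.662 × 19.8 × (231 − 7.50) × 19.0 / [1970 × (1 + 0.0811 × 19.0)] = 5.57×10^4 / 5006 = 11.12 m³.
Wasting from the return line (neglecting effluent solids): Q_w = V·X / (θ_c·X_r) = 11.12 × 1970 / (19.0 × 9760) = 0.1181 m³/d.

Q_w ≈ 0.118 m³/d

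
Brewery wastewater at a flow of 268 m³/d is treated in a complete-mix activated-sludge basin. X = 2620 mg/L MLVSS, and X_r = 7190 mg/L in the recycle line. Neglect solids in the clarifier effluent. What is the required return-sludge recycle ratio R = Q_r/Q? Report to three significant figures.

Mass balance around the secondary clarifier (neglecting effluent solids): R = X / (X_r − X) = 2620 / (7190 − 2620) = 0.5733.

R ≈ 0.573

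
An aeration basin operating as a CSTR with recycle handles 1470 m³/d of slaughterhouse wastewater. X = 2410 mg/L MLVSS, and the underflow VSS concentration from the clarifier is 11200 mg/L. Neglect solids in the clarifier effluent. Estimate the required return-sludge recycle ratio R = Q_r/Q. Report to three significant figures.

R ≈ 0.274

R = Q_r/Q = X/(X_r − X) = 2410 / (11200 − 2410) = 0.2742.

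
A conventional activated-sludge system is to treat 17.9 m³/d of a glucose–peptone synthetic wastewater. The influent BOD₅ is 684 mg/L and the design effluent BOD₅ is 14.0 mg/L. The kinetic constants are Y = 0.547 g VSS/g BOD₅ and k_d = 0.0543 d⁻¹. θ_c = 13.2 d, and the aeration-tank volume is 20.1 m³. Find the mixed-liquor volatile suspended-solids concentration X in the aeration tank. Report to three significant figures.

X ≈ 2510 mg/L

X = Y·Q·ΔS·θ_c / [V·(1 + k_d θ_c)] = 0.547 × 17.9 × (684 − 14.0) × 13.2 / [20.1 × (1 + 0.0543 × 13.2)] = 2509 mg/L.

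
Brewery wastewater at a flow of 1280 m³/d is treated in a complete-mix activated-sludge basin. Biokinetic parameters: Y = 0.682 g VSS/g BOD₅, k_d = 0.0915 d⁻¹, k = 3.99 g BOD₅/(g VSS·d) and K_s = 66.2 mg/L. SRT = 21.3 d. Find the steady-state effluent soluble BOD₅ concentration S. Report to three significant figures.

From the Monod/SRT balance for a CMAS, S = K_s·(1+k_d θ_c)/[θ_c·(Y k − k_d) − 1] = 66.2 × (1 + 0.0915 × 21.3) / [21.3 × (0.682 × 3.99 − 0.0915) − 1] = 195.2 / 55.01 = 3.549 mg/L.

S ≈ 3.55 mg/L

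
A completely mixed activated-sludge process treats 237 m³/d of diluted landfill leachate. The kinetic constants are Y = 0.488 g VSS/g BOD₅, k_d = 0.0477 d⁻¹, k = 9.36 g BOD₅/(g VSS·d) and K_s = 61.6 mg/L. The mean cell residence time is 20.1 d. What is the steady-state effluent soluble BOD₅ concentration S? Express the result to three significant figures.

S ≈ 1.34 mg/L

Effluent substrate depends only on kinetics and SRT: S = K_s(1 + k_d θ_c) / [θ_c(Yk − k_d) − 1] = 61.6 × (1 + 0.0477 × 20.1) / [20.1 × (0.488 × 9.36 − 0.0477) − 1] = 120.7 / 89.85 = 1.343 mg/L.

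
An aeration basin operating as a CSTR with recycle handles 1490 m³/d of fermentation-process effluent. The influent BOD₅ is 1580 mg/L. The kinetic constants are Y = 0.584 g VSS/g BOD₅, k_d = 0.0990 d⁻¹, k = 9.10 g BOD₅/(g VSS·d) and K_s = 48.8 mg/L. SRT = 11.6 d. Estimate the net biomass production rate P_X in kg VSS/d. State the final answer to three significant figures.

Effluent substrate depends only on kinetics and SRT: S = K_s(1 + k_d θ_c) / [θ_c(Yk − k_d) − 1] = 48.8 × (1 + 0.0990 × 11.6) / [11.6 × (0.584 × 9.10 − 0.0990) − 1] = 104.8 / 59.50 = 1.762 mg/L.
Observed yield with endogenous decay: Y_obs = Y / (1 + k_d·θ_c) = 0.584 / (1 + 0.0990 × 11.6) = 0.584 / 2.148 = 0.2718 g VSS/g BOD₅.
Q·(S₀ − S) = 1490 × (1580 − 1.76) × 10⁻³ = 2352 kg/d removed.
So the net sludge growth is P_X = 0.2718 × 2352 = 639.2 kg VSS/d.

P_X ≈ 639 kg VSS/d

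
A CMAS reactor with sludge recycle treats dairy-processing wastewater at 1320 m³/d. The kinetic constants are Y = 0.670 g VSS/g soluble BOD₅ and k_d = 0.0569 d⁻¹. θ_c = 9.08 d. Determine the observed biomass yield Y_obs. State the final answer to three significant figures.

Y_obs ≈ 0.442 g VSS/g soluble BOD₅

Observed yield with endogenous decay: Y_obs = Y / (1 + k_d·θ_c) = 0.670 / (1 + 0.0569 × 9.08) = 0.670 / 1.517 = 0.4418 g VSS/g soluble BOD₅.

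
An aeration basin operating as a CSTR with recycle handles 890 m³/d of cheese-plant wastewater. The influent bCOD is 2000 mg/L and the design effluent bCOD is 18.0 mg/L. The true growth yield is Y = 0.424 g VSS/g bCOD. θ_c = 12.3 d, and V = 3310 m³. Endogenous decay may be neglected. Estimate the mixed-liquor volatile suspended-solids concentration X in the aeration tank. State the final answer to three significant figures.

X = Y·Q·ΔS·θ_c / V = 0.424 × 890 × (2000 − 18.0) × 12.3 / 3310 = 2779 mg/L.

X ≈ 2780 mg/L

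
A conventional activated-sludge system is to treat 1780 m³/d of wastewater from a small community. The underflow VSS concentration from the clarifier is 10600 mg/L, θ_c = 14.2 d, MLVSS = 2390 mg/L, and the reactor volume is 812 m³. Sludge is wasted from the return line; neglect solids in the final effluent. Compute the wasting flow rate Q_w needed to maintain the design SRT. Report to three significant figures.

Q_w = (V·X)/(θ_c X_r) = 812.0 × 2390 / (14.2 × 10600) = 12.89 m³/d.

Q_w ≈ 12.9 m³/d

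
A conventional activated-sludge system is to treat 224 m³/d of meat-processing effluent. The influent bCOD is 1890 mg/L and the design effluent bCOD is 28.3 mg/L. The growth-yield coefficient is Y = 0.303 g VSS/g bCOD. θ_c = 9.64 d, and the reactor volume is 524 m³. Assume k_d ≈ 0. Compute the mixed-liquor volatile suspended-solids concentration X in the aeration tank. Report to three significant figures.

X = Y·Q·ΔS·θ_c / V = 0.303 × 224 × (1890 − 28.3) × 9.64 / 524 = 2325 mg/L.

X ≈ 2320 mg/L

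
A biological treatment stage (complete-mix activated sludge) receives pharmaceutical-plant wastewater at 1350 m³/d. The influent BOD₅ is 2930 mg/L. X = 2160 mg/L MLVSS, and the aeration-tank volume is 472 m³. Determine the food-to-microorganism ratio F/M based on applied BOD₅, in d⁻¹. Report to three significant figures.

F/M ≈ 3.88 d⁻¹

F/M = applied load / biomass = Q·S₀/(V·X) = 1350 × 2930 / (472.0 × 2160) = 3.880 d⁻¹.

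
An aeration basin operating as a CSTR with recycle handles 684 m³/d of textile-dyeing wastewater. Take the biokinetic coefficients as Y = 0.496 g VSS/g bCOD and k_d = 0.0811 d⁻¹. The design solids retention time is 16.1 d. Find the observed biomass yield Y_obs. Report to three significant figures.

Y_obs ≈ 0.215 g VSS/g bCOD

The observed yield is Y_obs = Y/(1 + k_d·θ_c) = 0.496 / (1 + 0.0811 × 16.1) = 0.496 / 2.306 = 0.2151 g VSS per g bCOD removed.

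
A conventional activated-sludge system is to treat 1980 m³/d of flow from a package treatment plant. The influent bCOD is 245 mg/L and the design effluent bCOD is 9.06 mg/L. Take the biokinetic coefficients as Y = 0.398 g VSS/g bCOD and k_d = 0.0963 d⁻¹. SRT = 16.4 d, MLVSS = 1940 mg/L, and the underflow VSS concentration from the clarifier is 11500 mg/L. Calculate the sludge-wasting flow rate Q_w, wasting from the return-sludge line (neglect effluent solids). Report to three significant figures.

Q_w ≈ 6.27 m³/d

Rearranging the biomass balance for a CMAS with decay, V = Y·Q·ΔS·θ_c / [X·(1+k_d θ_c)] = 0.398 × 1980 × (245 − 9.06) × 16.4 / [1940 × (1 + 0.0963 × 16.4)] = 3.05×10^6 / 5004 = 609.4 m³.
Q_w = (V·X)/(θ_c X_r) = 609.4 × 1940 / (16.4 × 11500) = 6.268 m³/d.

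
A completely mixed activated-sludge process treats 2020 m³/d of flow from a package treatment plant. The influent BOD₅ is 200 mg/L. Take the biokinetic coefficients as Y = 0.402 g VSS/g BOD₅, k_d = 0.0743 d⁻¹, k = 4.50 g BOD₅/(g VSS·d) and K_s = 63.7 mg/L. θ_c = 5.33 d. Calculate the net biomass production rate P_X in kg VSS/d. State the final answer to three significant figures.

P_X ≈ 110 kg VSS/d

From the Monod/SRT balance for a CMAS, S = K_s·(1+k_d θ_c)/[θ_c·(Y k − k_d) − 1] = 63.7 × (1 + 0.0743 × 5.33) / [5.33 × (0.402 × 4.50 − 0.0743) − 1] = 88.93 / 8.246 = 10.78 mg/L.
Correct the yield for decay: Y_obs = Y/(1 + k_d θ_c) = 0.402 / (1 + 0.0743 × 5.33) = 0.402 / 1.396 = 0.2880.
Q·(S₀ − S) = 2020 × (200 − 10.8) × 10⁻³ = 382.2 kg/d removed.
So the net sludge growth is P_X = 0.2880 × 382.2 = 110.1 kg VSS/d.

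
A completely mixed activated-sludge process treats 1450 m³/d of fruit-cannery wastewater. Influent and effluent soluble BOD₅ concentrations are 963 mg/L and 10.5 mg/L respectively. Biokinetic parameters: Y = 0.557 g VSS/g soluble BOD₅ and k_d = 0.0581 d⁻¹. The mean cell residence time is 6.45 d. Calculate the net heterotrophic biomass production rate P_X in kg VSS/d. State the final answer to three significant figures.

Y_obs = Y / (1 + k_d θ_c) = 0.557 / (1 + 0.0581 × 6.45) = 0.557 / 1.375 = 0.4052.
Mass of soluble BOD₅ removed per day: Q(S₀ − S) = 1450 × 952.5 g/m³ = 1381 kg/d.
So the net sludge growth is P_X = 0.4052 × 1381 = 559.6 kg VSS/d.

P_X ≈ 560 kg VSS/d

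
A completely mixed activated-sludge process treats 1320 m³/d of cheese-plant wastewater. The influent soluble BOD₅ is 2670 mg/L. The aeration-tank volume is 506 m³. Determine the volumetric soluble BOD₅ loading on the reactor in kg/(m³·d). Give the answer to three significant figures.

L_v ≈ 6.97 kg soluble BOD₅/(m³·d)

L_v = Q S₀ / V = 1320 × 2670 × 10⁻³ / 506.0 = 6.965 kg/(m³·d).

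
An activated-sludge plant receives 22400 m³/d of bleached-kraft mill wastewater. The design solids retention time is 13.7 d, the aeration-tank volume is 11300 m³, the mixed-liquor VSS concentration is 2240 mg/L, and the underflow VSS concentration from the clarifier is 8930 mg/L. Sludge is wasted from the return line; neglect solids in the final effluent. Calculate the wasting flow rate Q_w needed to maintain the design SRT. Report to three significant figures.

Wasting from the return line (neglecting effluent solids): Q_w = V·X / (θ_c·X_r) = 11300 × 2240 / (13.7 × 8930) = 206.9 m³/d.

Q_w ≈ 207 m³/d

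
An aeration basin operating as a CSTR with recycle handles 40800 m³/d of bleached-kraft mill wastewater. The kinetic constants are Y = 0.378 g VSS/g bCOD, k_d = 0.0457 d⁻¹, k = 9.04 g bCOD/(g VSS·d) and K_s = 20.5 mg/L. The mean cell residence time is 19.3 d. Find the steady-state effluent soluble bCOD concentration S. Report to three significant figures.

S ≈ 0.602 mg/L

From the Monod/SRT balance for a CMAS, S = K_s·(1+k_d θ_c)/[θ_c·(Y k − k_d) − 1] = 20.5 × (1 + 0.0457 × 19.3) / [19.3 × (0.378 × 9.04 − 0.0457) − 1] = 38.58 / 64.07 = 0.6022 mg/L.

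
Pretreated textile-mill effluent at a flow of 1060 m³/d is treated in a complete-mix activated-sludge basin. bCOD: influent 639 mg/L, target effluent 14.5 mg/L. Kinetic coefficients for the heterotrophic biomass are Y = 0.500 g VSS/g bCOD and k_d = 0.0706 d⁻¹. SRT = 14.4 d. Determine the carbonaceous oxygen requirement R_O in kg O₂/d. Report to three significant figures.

Correct the yield for decay: Y_obs = Y/(1 + k_d θ_c) = 0.500 / (1 + 0.0706 × 14.4) = 0.500 / 2.017 = 0.2479.
ΔS = 639 − 14.5 = 624.5 mg/L, so the substrate removal rate is 1060 × 624.5/1000 = 662.0 kg bCOD/d.
P_X = Y_obs·Q·(S₀ − S) = 0.2479 × 662.0 = 164.1 kg VSS/d.
R_O = Q·ΔS − 1.42 P_X = 662.0 − 233.1 = 428.9 kg O₂/d.

R_O ≈ 429 kg O₂/d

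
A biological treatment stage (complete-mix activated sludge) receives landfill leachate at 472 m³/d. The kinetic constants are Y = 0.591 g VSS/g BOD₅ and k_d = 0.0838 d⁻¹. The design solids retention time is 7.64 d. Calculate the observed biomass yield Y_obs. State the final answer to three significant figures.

Y_obs = Y / (1 + k_d θ_c) = 0.591 / (1 + 0.0838 × 7.64) = 0.591 / 1.640 = 0.3603.

Y_obs ≈ 0.360 g VSS/g BOD₅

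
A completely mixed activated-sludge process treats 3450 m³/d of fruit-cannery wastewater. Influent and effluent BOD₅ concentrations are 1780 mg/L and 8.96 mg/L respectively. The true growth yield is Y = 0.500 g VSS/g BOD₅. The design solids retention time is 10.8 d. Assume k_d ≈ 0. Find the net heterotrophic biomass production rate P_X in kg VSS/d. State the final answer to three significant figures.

With endogenous decay neglected, the observed yield equals the true yield: Y_obs = Y = 0.500 g VSS/g BOD₅.
Substrate removed = Q·(S₀ − S) = 3450 m³/d × (1780 − 8.96) g/m³ = 6.11×10^6 g/d = 6110 kg/d.
Net biomass production P_X = Y_obs × Q·(S₀ − S) = 0.5000 × 6110 = 3055 kg VSS/d.

P_X ≈ 3060 kg VSS/d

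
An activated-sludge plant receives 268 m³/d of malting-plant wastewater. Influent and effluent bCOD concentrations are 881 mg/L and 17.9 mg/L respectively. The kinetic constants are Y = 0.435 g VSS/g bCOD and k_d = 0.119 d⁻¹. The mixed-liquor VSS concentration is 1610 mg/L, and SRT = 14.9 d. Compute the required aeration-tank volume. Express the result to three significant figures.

V ≈ 336 m³

From the SRT design equation V = Y Q (S₀−S) θ_c / [X (1 + k_d θ_c)] = 0.435 × 268 × (881 − 17.9) × 14.9 / [1610 × (1 + 0.119 × 14.9)] = 1.5×10^6 / 4465 = 335.8 m³.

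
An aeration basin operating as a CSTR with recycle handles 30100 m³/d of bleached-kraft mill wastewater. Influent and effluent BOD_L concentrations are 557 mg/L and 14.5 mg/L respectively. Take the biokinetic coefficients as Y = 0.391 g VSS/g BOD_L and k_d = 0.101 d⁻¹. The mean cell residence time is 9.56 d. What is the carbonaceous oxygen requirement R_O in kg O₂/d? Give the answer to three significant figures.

Correct the yield for decay: Y_obs = Y/(1 + k_d θ_c) = 0.391 / (1 + 0.101 × 9.56) = 0.391 / 1.966 = 0.1989.
Mass of BOD_L removed per day: Q(S₀ − S) = 30100 × 542.5 g/m³ = 16329 kg/d.
Biomass synthesised: P_X = Y_obs × 16329 = 3248 kg VSS/d.
R_O = Q·(S₀ − S) − 1.42·P_X = 16329 − 1.42 × 3248 = 11717 kg O₂/d.

R_O ≈ 11700 kg O₂/d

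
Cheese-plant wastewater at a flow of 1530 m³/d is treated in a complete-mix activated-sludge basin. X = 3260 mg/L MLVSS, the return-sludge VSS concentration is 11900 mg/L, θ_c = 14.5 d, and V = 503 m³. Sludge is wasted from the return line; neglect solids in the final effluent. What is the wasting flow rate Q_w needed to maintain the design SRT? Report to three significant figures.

Wasting from the return line (neglecting effluent solids): Q_w = V·X / (θ_c·X_r) = 503.0 × 3260 / (14.5 × 11900) = 9.503 m³/d.

Q_w ≈ 9.50 m³/d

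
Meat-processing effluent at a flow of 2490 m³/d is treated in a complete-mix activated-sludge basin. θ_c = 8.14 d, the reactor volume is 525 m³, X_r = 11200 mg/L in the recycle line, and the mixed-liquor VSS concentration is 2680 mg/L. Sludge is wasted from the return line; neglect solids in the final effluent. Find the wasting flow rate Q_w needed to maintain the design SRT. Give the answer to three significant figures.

Q_w ≈ 15.4 m³/d

Q_w = (V·X)/(θ_c X_r) = 525.0 × 2680 / (8.14 × 11200) = 15.43 m³/d.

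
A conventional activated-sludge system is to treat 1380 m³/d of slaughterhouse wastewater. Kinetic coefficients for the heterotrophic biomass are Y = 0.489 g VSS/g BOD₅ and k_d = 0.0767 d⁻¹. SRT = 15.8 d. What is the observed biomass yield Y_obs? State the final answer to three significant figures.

Y_obs ≈ 0.221 g VSS/g BOD₅

Correct the yield for decay: Y_obs = Y/(1 + k_d θ_c) = 0.489 / (1 + 0.0767 × 15.8) = 0.489 / 2.212 = 0.2211.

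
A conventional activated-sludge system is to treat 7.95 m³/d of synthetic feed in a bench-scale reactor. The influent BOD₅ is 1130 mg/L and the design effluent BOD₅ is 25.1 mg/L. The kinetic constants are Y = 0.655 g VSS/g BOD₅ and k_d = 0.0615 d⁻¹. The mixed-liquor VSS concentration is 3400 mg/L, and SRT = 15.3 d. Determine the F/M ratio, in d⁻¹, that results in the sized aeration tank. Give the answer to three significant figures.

F/M ≈ 0.198 d⁻¹

From the SRT design equation V = Y Q (S₀−S) θ_c / [X (1 + k_d θ_c)] = 0.655 × 7.95 × (1130 − 25.1) × 15.3 / [3400 × (1 + 0.0615 × 15.3)] = 8.8×10^4 / 6599 = 13.34 m³.
F/M = applied load / biomass = Q·S₀/(V·X) = 7.95 × 1130 / (13.34 × 3400) = 0.1981 d⁻¹.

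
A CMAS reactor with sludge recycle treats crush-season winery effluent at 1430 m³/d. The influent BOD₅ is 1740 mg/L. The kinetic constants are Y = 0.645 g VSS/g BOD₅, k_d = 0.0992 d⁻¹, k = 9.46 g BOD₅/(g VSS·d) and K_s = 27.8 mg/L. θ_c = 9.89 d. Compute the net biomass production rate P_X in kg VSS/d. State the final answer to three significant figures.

P_X ≈ 810 kg VSS/d

Effluent substrate depends only on kinetics and SRT: S = K_s(1 + k_d θ_c) / [θ_c(Yk − k_d) − 1] = 27.8 × (1 + 0.0992 × 9.89) / [9.89 × (0.645 × 9.46 − 0.0992) − 1] = 55.07 / 58.36 = 0.9436 mg/L.
The observed yield is Y_obs = Y/(1 + k_d·θ_c) = 0.645 / (1 + 0.0992 × 9.89) = 0.645 / 1.981 = 0.3256 g VSS per g BOD₅ removed.
ΔS = 1740 − 0.944 = 1739 mg/L, so the substrate removal rate is 1430 × 1739/1000 = 2487 kg BOD₅/d.
P_X = Y_obs · Q(S₀ − S) = 0.3256 × 2487 = 809.7 kg VSS/d.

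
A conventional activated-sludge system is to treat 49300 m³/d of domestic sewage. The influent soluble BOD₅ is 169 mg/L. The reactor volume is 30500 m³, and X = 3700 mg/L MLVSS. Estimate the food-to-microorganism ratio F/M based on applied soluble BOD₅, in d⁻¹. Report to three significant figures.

Food-to-microorganism ratio F/M = Q S₀ / (V X) = 49300 × 169 / (30500 × 3700) = 0.07383 d⁻¹.

F/M ≈ 0.0738 d⁻¹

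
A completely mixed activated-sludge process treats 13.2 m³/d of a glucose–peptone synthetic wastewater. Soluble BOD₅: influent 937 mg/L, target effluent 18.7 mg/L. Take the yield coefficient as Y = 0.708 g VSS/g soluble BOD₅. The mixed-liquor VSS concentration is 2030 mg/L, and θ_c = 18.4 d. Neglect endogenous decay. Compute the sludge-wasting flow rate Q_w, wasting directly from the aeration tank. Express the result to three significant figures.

V·X = Y·Q·ΔS·θ_c gives V = 0.708 × 13.2 × (937 − 18.7) × 18.4 / 2030 = 77.79 m³.
With mixed-liquor wasting, θ_c = V/Q_w, so Q_w = V/θ_c = 77.79/18.4 = 4.228 m³/d.

Q_w ≈ 4.23 m³/d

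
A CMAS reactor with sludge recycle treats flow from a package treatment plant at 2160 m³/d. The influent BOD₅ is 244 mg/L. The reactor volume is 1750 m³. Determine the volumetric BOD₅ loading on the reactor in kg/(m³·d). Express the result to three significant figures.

L_v = Q S₀ / V = 2160 × 244 × 10⁻³ / 1750 = 0.3012 kg/(m³·d).

L_v ≈ 0.301 kg BOD₅/(m³·d)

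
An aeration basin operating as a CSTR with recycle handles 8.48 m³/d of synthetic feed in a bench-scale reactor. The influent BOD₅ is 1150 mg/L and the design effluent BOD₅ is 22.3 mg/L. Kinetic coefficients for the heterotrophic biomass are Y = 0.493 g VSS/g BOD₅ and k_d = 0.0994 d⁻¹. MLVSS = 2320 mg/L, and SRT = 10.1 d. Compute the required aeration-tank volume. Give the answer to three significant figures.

V ≈ 10.2 m³

Steady-state biomass mass balance: V·X·(1 + k_d·θ_c) = Y·Q·(S₀ − S)·θ_c, so V = 0.493 × 8.48 × (1150 − 22.3) × 10.1 / [2320 × (1 + 0.0994 × 10.1)] = 4.76×10^4 / 4649 = 10.24 m³.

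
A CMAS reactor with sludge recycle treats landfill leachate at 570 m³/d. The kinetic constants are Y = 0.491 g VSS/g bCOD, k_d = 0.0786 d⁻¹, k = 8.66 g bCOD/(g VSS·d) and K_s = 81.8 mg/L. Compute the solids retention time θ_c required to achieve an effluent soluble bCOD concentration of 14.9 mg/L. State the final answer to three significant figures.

θ_c ≈ 1.73 d

At the target effluent, Y k S/(K_s+S) = 0.491×8.66×14.9/96.70 = 0.6552 d⁻¹.
θ_c = 1/(μ − k_d) = 1/(0.6552 − 0.0786) = 1/0.5766 = 1.734 d.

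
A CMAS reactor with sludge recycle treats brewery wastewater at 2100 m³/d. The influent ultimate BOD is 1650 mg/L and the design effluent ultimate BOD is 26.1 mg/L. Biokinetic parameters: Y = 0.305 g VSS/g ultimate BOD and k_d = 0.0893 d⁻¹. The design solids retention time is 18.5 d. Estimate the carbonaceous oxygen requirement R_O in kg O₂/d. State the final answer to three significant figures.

Correct the yield for decay: Y_obs = Y/(1 + k_d θ_c) = 0.305 / (1 + 0.0893 × 18.5) = 0.305 / 2.652 = 0.1150.
Q·(S₀ − S) = 2100 × (1650 − 26.1) × 10⁻³ = 3410 kg/d removed.
Biomass synthesised: P_X = Y_obs × 3410 = 392.2 kg VSS/d.
R_O = Q·(S₀ − S) − 1.42·P_X = 3410 − 1.42 × 392.2 = 2853 kg O₂/d.

R_O ≈ 2850 kg O₂/d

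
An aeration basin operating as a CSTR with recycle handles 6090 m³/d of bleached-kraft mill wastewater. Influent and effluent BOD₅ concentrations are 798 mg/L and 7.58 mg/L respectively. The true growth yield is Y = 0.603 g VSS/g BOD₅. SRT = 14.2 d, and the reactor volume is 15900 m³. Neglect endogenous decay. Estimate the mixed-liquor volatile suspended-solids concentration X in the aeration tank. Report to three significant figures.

X ≈ 2590 mg/L

Without decay, X = Y Q (S₀−S) θ_c / V = 0.603 × 6090 × (798 − 7.58) × 14.2 / 15900 = 2592 mg/L.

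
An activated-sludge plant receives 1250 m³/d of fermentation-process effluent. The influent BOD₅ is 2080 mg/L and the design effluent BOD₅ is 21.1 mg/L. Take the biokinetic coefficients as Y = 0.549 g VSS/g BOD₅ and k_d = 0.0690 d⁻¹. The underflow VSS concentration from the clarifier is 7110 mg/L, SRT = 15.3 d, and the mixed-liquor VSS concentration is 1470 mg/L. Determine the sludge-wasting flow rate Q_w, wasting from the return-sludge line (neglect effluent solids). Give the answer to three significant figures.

Rearranging the biomass balance for a CMAS with decay, V = Y·Q·ΔS·θ_c / [X·(1+k_d θ_c)] = 0.549 × 1250 × (2080 − 21.1) × 15.3 / [1470 × (1 + 0.0690 × 15.3)] = 2.16×10^7 / 3022 = 7154 m³.
θ_c = V·X/(Q_w·X_r) when wasting from the recycle, so Q_w = V·X/(θ_c·X_r) = 7154 × 1470 / (15.3 × 7110) = 96.67 m³/d.

Q_w ≈ 96.7 m³/d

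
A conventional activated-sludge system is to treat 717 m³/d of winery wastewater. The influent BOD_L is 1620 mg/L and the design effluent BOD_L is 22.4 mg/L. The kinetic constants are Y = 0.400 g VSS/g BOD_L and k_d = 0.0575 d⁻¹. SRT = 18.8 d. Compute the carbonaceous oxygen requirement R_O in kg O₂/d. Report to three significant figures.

Observed yield with endogenous decay: Y_obs = Y / (1 + k_d·θ_c) = 0.400 / (1 + 0.0575 × 18.8) = 0.400 / 2.081 = 0.1922 g VSS/g BOD_L.
Substrate removed = Q·(S₀ − S) = 717 m³/d × (1620 − 22.4) g/m³ = 1.15×10^6 g/d = 1145 kg/d.
Net sludge production P_X = 0.1922 × 1145 = 220.2 kg VSS/d.
R_O = Q·ΔS − 1.42 P_X = 1145 − 312.7 = 832.8 kg O₂/d.

R_O ≈ 833 kg O₂/d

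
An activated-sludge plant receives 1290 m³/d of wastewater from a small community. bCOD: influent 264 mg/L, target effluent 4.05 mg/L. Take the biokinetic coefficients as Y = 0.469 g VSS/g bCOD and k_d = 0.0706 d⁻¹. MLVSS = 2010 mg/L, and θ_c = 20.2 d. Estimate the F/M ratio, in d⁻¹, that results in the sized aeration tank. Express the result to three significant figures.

F/M ≈ 0.260 d⁻¹

Steady-state biomass mass balance: V·X·(1 + k_d·θ_c) = Y·Q·(S₀ − S)·θ_c, so V = 0.469 × 1290 × (264 − 4.05) × 20.2 / [2010 × (1 + 0.0706 × 20.2)] = 3.18×10^6 / 4877 = 651.5 m³.
Food-to-microorganism ratio F/M = Q S₀ / (V X) = 1290 × 264 / (651.5 × 2010) = 0.2601 d⁻¹.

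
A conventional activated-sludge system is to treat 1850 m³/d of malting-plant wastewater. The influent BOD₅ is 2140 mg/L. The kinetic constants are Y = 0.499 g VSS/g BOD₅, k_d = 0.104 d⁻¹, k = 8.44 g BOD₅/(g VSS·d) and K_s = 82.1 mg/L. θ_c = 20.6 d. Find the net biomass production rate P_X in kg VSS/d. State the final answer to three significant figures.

From the Monod/SRT balance for a CMAS, S = K_s·(1+k_d θ_c)/[θ_c·(Y k − k_d) − 1] = 82.1 × (1 + 0.104 × 20.6) / [20.6 × (0.499 × 8.44 − 0.104) − 1] = 258.0 / 83.62 = 3.085 mg/L.
Observed yield with endogenous decay: Y_obs = Y / (1 + k_d·θ_c) = 0.499 / (1 + 0.104 × 20.6) = 0.499 / 3.142 = 0.1588 g VSS/g BOD₅.
Mass of BOD₅ removed per day: Q(S₀ − S) = 1850 × 2137 g/m³ = 3953 kg/d.
P_X = Y_obs · Q(S₀ − S) = 0.1588 × 3953 = 627.8 kg VSS/d.

P_X ≈ 628 kg VSS/d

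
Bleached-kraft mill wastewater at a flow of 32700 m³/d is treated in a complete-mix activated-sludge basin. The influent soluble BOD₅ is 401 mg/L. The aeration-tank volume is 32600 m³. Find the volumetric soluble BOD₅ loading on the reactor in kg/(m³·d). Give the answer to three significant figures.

L_v ≈ 0.402 kg soluble BOD₅/(m³·d)

Applied soluble BOD₅ load per unit volume = Q·S₀/V = (32700 × 401/1000)/32600 = 0.4022 kg soluble BOD₅·m⁻³·d⁻¹.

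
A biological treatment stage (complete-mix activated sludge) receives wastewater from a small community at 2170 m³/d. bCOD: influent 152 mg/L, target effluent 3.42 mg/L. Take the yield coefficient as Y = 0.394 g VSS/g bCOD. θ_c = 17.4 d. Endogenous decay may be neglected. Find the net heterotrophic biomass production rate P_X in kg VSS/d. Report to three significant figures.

No decay correction is needed, so Y_obs = Y = 0.394.
Mass of bCOD removed per day: Q(S₀ − S) = 2170 × 148.6 g/m³ = 322.4 kg/d.
P_X = Y_obs · Q(S₀ − S) = 0.3940 × 322.4 = 127.0 kg VSS/d.

P_X ≈ 127 kg VSS/d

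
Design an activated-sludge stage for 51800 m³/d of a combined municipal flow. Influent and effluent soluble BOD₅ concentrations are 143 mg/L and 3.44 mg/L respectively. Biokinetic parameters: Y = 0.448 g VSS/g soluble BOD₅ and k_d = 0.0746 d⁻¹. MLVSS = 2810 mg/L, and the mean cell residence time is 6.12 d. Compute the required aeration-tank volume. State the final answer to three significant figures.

Steady-state biomass mass balance: V·X·(1 + k_d·θ_c) = Y·Q·(S₀ − S)·θ_c, so V = 0.448 × 51800 × (143 − 3.44) × 6.12 / [2810 × (1 + 0.0746 × 6.12)] = 1.98×10^7 / 4093 = 4843 m³.

V ≈ 4840 m³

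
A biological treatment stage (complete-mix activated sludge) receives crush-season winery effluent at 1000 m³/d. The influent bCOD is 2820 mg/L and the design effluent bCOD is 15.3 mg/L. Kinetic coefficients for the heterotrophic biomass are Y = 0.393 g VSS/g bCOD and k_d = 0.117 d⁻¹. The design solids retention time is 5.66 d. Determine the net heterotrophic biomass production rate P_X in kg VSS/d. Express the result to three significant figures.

Correct the yield for decay: Y_obs = Y/(1 + k_d θ_c) = 0.393 / (1 + 0.117 × 5.66) = 0.393 / 1.662 = 0.2364.
ΔS = 2820 − 15.3 = 2805 mg/L, so the substrate removal rate is 1000 × 2805/1000 = 2805 kg bCOD/d.
Biomass produced: P_X = Y_obs·Q·ΔS = 0.2364 × 2805 ≈ 663.1 kg VSS/d.

P_X ≈ 663 kg VSS/d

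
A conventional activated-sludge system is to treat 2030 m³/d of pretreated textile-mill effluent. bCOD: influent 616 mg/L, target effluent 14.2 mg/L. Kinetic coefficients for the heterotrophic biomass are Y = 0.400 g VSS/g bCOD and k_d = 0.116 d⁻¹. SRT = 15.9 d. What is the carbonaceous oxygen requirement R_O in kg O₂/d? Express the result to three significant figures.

Y_obs = Y / (1 + k_d θ_c) = 0.400 / (1 + 0.116 × 15.9) = 0.400 / 2.844 = 0.1406.
ΔS = 616 − 14.2 = 601.8 mg/L, so the substrate removal rate is 2030 × 601.8/1000 = 1222 kg bCOD/d.
Net sludge production P_X = 0.1406 × 1222 = 171.8 kg VSS/d.
R_O = Q·(S₀ − S) − 1.42·P_X = 1222 − 1.42 × 171.8 = 977.7 kg O₂/d.

R_O ≈ 978 kg O₂/d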